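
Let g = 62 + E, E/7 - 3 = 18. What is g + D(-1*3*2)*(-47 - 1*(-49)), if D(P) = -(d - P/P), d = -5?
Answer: 221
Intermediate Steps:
E = 147 (E = 21 + 7*18 = 21 + 126 = 147)
D(P) = 6 (D(P) = -(-5 - P/P) = -(-5 - 1*1) = -(-5 - 1) = -1*(-6) = 6)
g = 209 (g = 62 + 147 = 209)
g + D(-1*3*2)*(-47 - 1*(-49)) = 209 + 6*(-47 - 1*(-49)) = 209 + 6*(-47 + 49) = 209 + 6*2 = 209 + 12 = 221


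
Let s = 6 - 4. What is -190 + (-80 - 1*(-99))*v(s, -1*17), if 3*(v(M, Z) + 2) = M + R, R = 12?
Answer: -418/3 ≈ -139.33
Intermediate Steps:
s = 2
v(M, Z) = 2 + M/3 (v(M, Z) = -2 + (M + 12)/3 = -2 + (12 + M)/3 = -2 + (4 + M/3) = 2 + M/3)
-190 + (-80 - 1*(-99))*v(s, -1*17) = -190 + (-80 - 1*(-99))*(2 + (1/3)*2) = -190 + (-80 + 99)*(2 + 2/3) = -190 + 19*(8/3) = -190 + 152/3 = -418/3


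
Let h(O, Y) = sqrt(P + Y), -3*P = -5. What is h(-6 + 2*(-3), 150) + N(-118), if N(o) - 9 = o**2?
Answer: 13933 + sqrt(1365)/3 ≈ 13945.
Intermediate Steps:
P = 5/3 (P = -1/3*(-5) = 5/3 ≈ 1.6667)
h(O, Y) = sqrt(5/3 + Y)
N(o) = 9 + o**2
h(-6 + 2*(-3), 150) + N(-118) = sqrt(15 + 9*150)/3 + (9 + (-118)**2) = sqrt(15 + 1350)/3 + (9 + 13924) = sqrt(1365)/3 + 13933 = 13933 + sqrt(1365)/3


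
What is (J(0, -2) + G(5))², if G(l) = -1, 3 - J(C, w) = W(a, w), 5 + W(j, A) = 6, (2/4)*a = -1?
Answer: 1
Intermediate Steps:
a = -2 (a = 2*(-1) = -2)
W(j, A) = 1 (W(j, A) = -5 + 6 = 1)
J(C, w) = 2 (J(C, w) = 3 - 1*1 = 3 - 1 = 2)
(J(0, -2) + G(5))² = (2 - 1)² = 1² = 1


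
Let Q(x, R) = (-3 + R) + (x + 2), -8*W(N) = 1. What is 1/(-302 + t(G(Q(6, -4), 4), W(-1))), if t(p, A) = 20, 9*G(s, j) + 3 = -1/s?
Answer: -1/282 ≈ -0.0035461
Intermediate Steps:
W(N) = -⅛ (W(N) = -⅛*1 = -⅛)
Q(x, R) = -1 + R + x (Q(x, R) = (-3 + R) + (2 + x) = -1 + R + x)
G(s, j) = -⅓ - 1/(9*s) (G(s, j) = -⅓ + (-1/s)/9 = -⅓ - 1/(9*s))
1/(-302 + t(G(Q(6, -4), 4), W(-1))) = 1/(-302 + 20) = 1/(-282) = -1/282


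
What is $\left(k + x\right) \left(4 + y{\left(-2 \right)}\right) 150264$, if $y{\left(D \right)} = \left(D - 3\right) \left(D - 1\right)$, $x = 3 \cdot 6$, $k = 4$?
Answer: $62810352$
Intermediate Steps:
$x = 18$
$y{\left(D \right)} = \left(-1 + D\right) \left(-3 + D\right)$ ($y{\left(D \right)} = \left(-3 + D\right) \left(-1 + D\right) = \left(-1 + D\right) \left(-3 + D\right)$)
$\left(k + x\right) \left(4 + y{\left(-2 \right)}\right) 150264 = \left(4 + 18\right) \left(4 + \left(3 + \left(-2\right)^{2} - -8\right)\right) 150264 = 22 \left(4 + \left(3 + 4 + 8\right)\right) 150264 = 22 \left(4 + 15\right) 150264 = 22 \cdot 19 \cdot 150264 = 418 \cdot 150264 = 62810352$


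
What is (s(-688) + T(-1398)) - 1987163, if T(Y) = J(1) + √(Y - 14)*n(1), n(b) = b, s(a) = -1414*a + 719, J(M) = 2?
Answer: -1013610 + 2*I*√353 ≈ -1.0136e+6 + 37.577*I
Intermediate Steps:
s(a) = 719 - 1414*a
T(Y) = 2 + √(-14 + Y) (T(Y) = 2 + √(Y - 14)*1 = 2 + √(-14 + Y)*1 = 2 + √(-14 + Y))
(s(-688) + T(-1398)) - 1987163 = ((719 - 1414*(-688)) + (2 + √(-14 - 1398))) - 1987163 = ((719 + 972832) + (2 + √(-1412))) - 1987163 = (973551 + (2 + 2*I*√353)) - 1987163 = (973553 + 2*I*√353) - 1987163 = -1013610 + 2*I*√353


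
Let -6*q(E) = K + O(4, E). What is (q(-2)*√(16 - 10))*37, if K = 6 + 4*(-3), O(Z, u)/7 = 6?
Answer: -222*√6 ≈ -543.79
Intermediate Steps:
O(Z, u) = 42 (O(Z, u) = 7*6 = 42)
K = -6 (K = 6 - 12 = -6)
q(E) = -6 (q(E) = -(-6 + 42)/6 = -⅙*36 = -6)
(q(-2)*√(16 - 10))*37 = -6*√(16 - 10)*37 = -6*√6*37 = -222*√6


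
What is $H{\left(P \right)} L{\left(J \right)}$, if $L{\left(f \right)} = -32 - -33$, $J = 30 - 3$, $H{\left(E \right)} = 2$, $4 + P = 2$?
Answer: $2$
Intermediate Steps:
$P = -2$ ($P = -4 + 2 = -2$)
$J = 27$ ($J = 30 - 3 = 27$)
$L{\left(f \right)} = 1$ ($L{\left(f \right)} = -32 + 33 = 1$)
$H{\left(P \right)} L{\left(J \right)} = 2 \cdot 1 = 2$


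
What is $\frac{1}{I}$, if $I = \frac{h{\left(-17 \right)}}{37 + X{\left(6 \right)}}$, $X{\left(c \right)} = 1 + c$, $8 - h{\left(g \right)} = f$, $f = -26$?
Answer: $\frac{22}{17} \approx 1.2941$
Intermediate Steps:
$h{\left(g \right)} = 34$ ($h{\left(g \right)} = 8 - -26 = 8 + 26 = 34$)
$I = \frac{17}{22}$ ($I = \frac{34}{37 + \left(1 + 6\right)} = \frac{34}{37 + 7} = \frac{34}{44} = 34 \cdot \frac{1}{44} = \frac{17}{22} \approx 0.77273$)
$\frac{1}{I} = \frac{1}{\frac{17}{22}} = \frac{22}{17}$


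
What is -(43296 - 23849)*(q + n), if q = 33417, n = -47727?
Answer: 278286570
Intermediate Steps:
-(43296 - 23849)*(q + n) = -(43296 - 23849)*(33417 - 47727) = -19447*(-14310) = -1*(-278286570) = 278286570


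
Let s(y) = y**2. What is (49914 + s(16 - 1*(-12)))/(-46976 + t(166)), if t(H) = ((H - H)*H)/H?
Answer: -25349/23488 ≈ -1.0792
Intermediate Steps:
t(H) = 0 (t(H) = (0*H)/H = 0/H = 0)
(49914 + s(16 - 1*(-12)))/(-46976 + t(166)) = (49914 + (16 - 1*(-12))**2)/(-46976 + 0) = (49914 + (16 + 12)**2)/(-46976) = (49914 + 28**2)*(-1/46976) = (49914 + 784)*(-1/46976) = 50698*(-1/46976) = -25349/23488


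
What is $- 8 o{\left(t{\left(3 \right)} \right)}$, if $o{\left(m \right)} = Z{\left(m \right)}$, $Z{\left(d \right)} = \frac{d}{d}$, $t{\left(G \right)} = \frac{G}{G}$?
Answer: $-8$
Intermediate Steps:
$t{\left(G \right)} = 1$
$Z{\left(d \right)} = 1$
$o{\left(m \right)} = 1$
$- 8 o{\left(t{\left(3 \right)} \right)} = \left(-8\right) 1 = -8$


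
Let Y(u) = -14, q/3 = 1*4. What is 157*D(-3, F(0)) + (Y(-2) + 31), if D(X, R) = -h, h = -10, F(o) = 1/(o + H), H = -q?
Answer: 1587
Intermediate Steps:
q = 12 (q = 3*(1*4) = 3*4 = 12)
H = -12 (H = -1*12 = -12)
F(o) = 1/(-12 + o) (F(o) = 1/(o - 12) = 1/(-12 + o))
D(X, R) = 10 (D(X, R) = -1*(-10) = 10)
157*D(-3, F(0)) + (Y(-2) + 31) = 157*10 + (-14 + 31) = 1570 + 17 = 1587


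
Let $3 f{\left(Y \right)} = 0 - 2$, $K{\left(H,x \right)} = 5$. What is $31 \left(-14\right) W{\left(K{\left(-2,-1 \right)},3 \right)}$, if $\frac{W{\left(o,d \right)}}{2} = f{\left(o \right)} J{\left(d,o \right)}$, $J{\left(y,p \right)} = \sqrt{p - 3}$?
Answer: $\frac{1736 \sqrt{2}}{3} \approx 818.36$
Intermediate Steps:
$J{\left(y,p \right)} = \sqrt{-3 + p}$
$f{\left(Y \right)} = - \frac{2}{3}$ ($f{\left(Y \right)} = \frac{0 - 2}{3} = \frac{1}{3} \left(-2\right) = - \frac{2}{3}$)
$W{\left(o,d \right)} = - \frac{4 \sqrt{-3 + o}}{3}$ ($W{\left(o,d \right)} = 2 \left(- \frac{2 \sqrt{-3 + o}}{3}\right) = - \frac{4 \sqrt{-3 + o}}{3}$)
$31 \left(-14\right) W{\left(K{\left(-2,-1 \right)},3 \right)} = 31 \left(-14\right) \left(- \frac{4 \sqrt{-3 + 5}}{3}\right) = - 434 \left(- \frac{4 \sqrt{2}}{3}\right) = \frac{1736 \sqrt{2}}{3}$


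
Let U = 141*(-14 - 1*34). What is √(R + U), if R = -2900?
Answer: 2*I*√2417 ≈ 98.326*I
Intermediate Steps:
U = -6768 (U = 141*(-14 - 34) = 141*(-48) = -6768)
√(R + U) = √(-2900 - 6768) = √(-9668) = 2*I*√2417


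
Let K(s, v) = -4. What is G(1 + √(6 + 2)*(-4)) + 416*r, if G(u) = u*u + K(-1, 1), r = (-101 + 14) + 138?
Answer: 21341 - 16*√2 ≈ 21318.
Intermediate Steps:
r = 51 (r = -87 + 138 = 51)
G(u) = -4 + u² (G(u) = u*u - 4 = u² - 4 = -4 + u²)
G(1 + √(6 + 2)*(-4)) + 416*r = (-4 + (1 + √(6 + 2)*(-4))²) + 416*51 = (-4 + (1 + √8*(-4))²) + 21216 = (-4 + (1 + (2*√2)*(-4))²) + 21216 = (-4 + (1 - 8*√2)²) + 21216 = 21212 + (1 - 8*√2)²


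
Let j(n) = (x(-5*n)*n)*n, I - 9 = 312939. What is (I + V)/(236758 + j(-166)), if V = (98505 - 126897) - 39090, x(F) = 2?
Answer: 13637/16215 ≈ 0.84101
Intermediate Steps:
I = 312948 (I = 9 + 312939 = 312948)
j(n) = 2*n² (j(n) = (2*n)*n = 2*n²)
V = -67482 (V = -28392 - 39090 = -67482)
(I + V)/(236758 + j(-166)) = (312948 - 67482)/(236758 + 2*(-166)²) = 245466/(236758 + 2*27556) = 245466/(236758 + 55112) = 245466/291870 = 245466*(1/291870) = 13637/16215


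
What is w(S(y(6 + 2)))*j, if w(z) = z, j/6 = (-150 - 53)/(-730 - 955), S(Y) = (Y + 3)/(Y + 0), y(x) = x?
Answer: 6699/6740 ≈ 0.99392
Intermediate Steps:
S(Y) = (3 + Y)/Y
j = 1218/1685 (j = 6*((-150 - 53)/(-730 - 955)) = 6*(-203/(-1685)) = 6*(-203*(-1/1685)) = 6*(203/1685) = 1218/1685 ≈ 0.72285)
w(S(y(6 + 2)))*j = ((3 + (6 + 2))/(6 + 2))*(1218/1685) = ((3 + 8)/8)*(1218/1685) = ((⅛)*11)*(1218/1685) = (11/8)*(1218/1685) = 6699/6740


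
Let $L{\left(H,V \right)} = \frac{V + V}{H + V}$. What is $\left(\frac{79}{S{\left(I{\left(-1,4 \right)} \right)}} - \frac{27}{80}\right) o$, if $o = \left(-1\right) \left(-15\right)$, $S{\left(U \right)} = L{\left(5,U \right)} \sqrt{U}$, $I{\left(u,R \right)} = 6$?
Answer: $- \frac{81}{16} + \frac{4345 \sqrt{6}}{24} \approx 438.4$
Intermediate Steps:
$L{\left(H,V \right)} = \frac{2 V}{H + V}$
$S{\left(U \right)} = \frac{2 U^{\frac{3}{2}}}{5 + U}$ ($S{\left(U \right)} = \frac{2 U}{5 + U} \sqrt{U} = \frac{2 U^{\frac{3}{2}}}{5 + U}$)
$o = 15$
$\left(\frac{79}{S{\left(I{\left(-1,4 \right)} \right)}} - \frac{27}{80}\right) o = \left(\frac{79}{2 \cdot 6^{\frac{3}{2}} \frac{1}{5 + 6}} - \frac{27}{80}\right) 15 = \left(\frac{79}{2 \cdot 6 \sqrt{6} \cdot \frac{1}{11}} - \frac{27}{80}\right) 15 = \left(\frac{79}{\frac{12}{11} \sqrt{6}} - \frac{27}{80}\right) 15 = \left(79 \frac{11 \sqrt{6}}{72} - \frac{27}{80}\right) 15 = \left(\frac{869 \sqrt{6}}{72} - \frac{27}{80}\right) 15 = \left(- \frac{27}{80} + \frac{869 \sqrt{6}}{72}\right) 15 = - \frac{81}{16} + \frac{4345 \sqrt{6}}{24}$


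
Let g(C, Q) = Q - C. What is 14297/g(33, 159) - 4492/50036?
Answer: 25528525/225162 ≈ 113.38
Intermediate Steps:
14297/g(33, 159) - 4492/50036 = 14297/(159 - 1*33) - 4492/50036 = 14297/(159 - 33) - 4492*1/50036 = 14297/126 - 1123/12509 = 25528525/225162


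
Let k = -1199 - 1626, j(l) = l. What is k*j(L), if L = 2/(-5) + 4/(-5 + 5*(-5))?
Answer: 4520/3 ≈ 1506.7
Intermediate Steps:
L = -8/15 (L = 2*(-⅕) + 4/(-5 - 25) = -⅖ + 4/(-30) = -⅖ + 4*(-1/30) = -⅖ - 2/15 = -8/15 ≈ -0.53333)
k = -2825
k*j(L) = -2825*(-8/15) = 4520/3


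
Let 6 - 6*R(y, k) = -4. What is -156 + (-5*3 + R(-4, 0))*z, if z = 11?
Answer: -908/3 ≈ -302.67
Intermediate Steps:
R(y, k) = 5/3 (R(y, k) = 1 - ⅙*(-4) = 1 + ⅔ = 5/3)
-156 + (-5*3 + R(-4, 0))*z = -156 + (-5*3 + 5/3)*11 = -156 + (-15 + 5/3)*11 = -156 - 40/3*11 = -156 - 440/3 = -908/3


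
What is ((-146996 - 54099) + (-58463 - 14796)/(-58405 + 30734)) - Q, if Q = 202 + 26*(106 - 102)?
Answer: -5572893812/27671 ≈ -2.0140e+5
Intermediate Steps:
Q = 306 (Q = 202 + 26*4 = 202 + 104 = 306)
((-146996 - 54099) + (-58463 - 14796)/(-58405 + 30734)) - Q = ((-146996 - 54099) + (-58463 - 14796)/(-58405 + 30734)) - 1*306 = (-201095 - 73259/(-27671)) - 306 = (-201095 - 73259*(-1/27671)) - 306 = (-201095 + 73259/27671) - 306 = -5564426486/27671 - 306 = -5572893812/27671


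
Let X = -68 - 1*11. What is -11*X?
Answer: 869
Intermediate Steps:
X = -79 (X = -68 - 11 = -79)
-11*X = -11*(-79) = 869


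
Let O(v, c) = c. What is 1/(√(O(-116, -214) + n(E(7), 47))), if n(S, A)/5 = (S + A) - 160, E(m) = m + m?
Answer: -I*√709/709 ≈ -0.037556*I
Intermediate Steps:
E(m) = 2*m
n(S, A) = -800 + 5*A + 5*S (n(S, A) = 5*((S + A) - 160) = 5*((A + S) - 160) = 5*(-160 + A + S) = -800 + 5*A + 5*S)
1/(√(O(-116, -214) + n(E(7), 47))) = 1/(√(-214 + (-800 + 5*47 + 5*(2*7)))) = 1/(√(-214 + (-800 + 235 + 5*14))) = 1/(√(-214 + (-800 + 235 + 70))) = 1/(√(-214 - 495)) = 1/(√(-709)) = 1/(I*√709) = -I*√709/709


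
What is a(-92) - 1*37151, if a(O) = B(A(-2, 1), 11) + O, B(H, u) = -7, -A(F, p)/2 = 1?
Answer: -37250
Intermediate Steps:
A(F, p) = -2 (A(F, p) = -2*1 = -2)
a(O) = -7 + O
a(-92) - 1*37151 = (-7 - 92) - 1*37151 = -99 - 37151 = -37250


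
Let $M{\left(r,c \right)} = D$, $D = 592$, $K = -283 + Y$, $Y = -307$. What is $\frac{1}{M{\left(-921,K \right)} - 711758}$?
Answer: $- \frac{1}{711166} \approx -1.4061 \cdot 10^{-6}$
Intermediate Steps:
$K = -590$ ($K = -283 - 307 = -590$)
$M{\left(r,c \right)} = 592$
$\frac{1}{M{\left(-921,K \right)} - 711758} = \frac{1}{592 - 711758} = \frac{1}{-711166} = - \frac{1}{711166}$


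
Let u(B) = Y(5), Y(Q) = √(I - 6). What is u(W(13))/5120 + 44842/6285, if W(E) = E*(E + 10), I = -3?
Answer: 44842/6285 + 3*I/5120 ≈ 7.1348 + 0.00058594*I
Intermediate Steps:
W(E) = E*(10 + E)
Y(Q) = 3*I (Y(Q) = √(-3 - 6) = √(-9) = 3*I)
u(B) = 3*I
u(W(13))/5120 + 44842/6285 = (3*I)/5120 + 44842/6285 = (3*I)*(1/5120) + 44842*(1/6285) = 3*I/5120 + 44842/6285 = 44842/6285 + 3*I/5120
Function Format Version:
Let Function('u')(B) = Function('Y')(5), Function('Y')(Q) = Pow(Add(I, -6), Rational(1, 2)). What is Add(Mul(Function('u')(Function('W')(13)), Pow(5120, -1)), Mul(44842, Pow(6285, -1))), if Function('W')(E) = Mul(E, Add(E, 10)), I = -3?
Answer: Add(Rational(44842, 6285), Mul(Rational(3, 5120), I)) ≈ Add(7.1348, Mul(0.00058594, I))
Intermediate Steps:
Function('W')(E) = Mul(E, Add(10, E))
Function('Y')(Q) = Mul(3, I) (Function('Y')(Q) = Pow(Add(-3, -6), Rational(1, 2)) = Pow(-9, Rational(1, 2)) = Mul(3, I))
Function('u')(B) = Mul(3, I)
Add(Mul(Function('u')(Function('W')(13)), Pow(5120, -1)), Mul(44842, Pow(6285, -1))) = Add(Mul(Mul(3, I), Pow(5120, -1)), Mul(44842, Pow(6285, -1))) = Add(Mul(Mul(3, I), Rational(1, 5120)), Mul(44842, Rational(1, 6285))) = Add(Mul(Rational(3, 5120), I), Rational(44842, 6285)) = Add(Rational(44842, 6285), Mul(Rational(3, 5120), I))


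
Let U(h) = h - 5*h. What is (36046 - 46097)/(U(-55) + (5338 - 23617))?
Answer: 10051/18059 ≈ 0.55656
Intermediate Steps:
U(h) = -4*h
(36046 - 46097)/(U(-55) + (5338 - 23617)) = (36046 - 46097)/(-4*(-55) + (5338 - 23617)) = -10051/(220 - 18279) = -10051/(-18059) = -10051*(-1/18059) = 10051/18059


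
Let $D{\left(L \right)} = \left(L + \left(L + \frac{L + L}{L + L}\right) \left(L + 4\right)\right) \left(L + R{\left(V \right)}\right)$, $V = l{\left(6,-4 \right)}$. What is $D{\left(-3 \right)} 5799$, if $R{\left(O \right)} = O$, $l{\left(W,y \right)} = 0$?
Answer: $86985$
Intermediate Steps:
$V = 0$
$D{\left(L \right)} = L \left(L + \left(1 + L\right) \left(4 + L\right)\right)$ ($D{\left(L \right)} = \left(L + \left(L + \frac{L + L}{L + L}\right) \left(L + 4\right)\right) \left(L + 0\right) = \left(L + \left(L + \frac{2 L}{2 L}\right) \left(4 + L\right)\right) L = \left(L + \left(L + 2 L \frac{1}{2 L}\right) \left(4 + L\right)\right) L = \left(L + \left(L + 1\right) \left(4 + L\right)\right) L = \left(L + \left(1 + L\right) \left(4 + L\right)\right) L = L \left(L + \left(1 + L\right) \left(4 + L\right)\right)$)
$D{\left(-3 \right)} 5799 = - 3 \left(4 + \left(-3\right)^{2} + 6 \left(-3\right)\right) 5799 = - 3 \left(4 + 9 - 18\right) 5799 = \left(-3\right) \left(-5\right) 5799 = 15 \cdot 5799 = 86985$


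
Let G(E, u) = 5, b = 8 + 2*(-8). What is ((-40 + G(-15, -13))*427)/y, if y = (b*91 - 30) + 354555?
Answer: -14945/353797 ≈ -0.042242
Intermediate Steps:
b = -8 (b = 8 - 16 = -8)
y = 353797 (y = (-8*91 - 30) + 354555 = (-728 - 30) + 354555 = -758 + 354555 = 353797)
((-40 + G(-15, -13))*427)/y = ((-40 + 5)*427)/353797 = -35*427*(1/353797) = -14945*1/353797 = -14945/353797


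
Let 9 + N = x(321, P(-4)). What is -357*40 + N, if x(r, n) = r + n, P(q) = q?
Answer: -13972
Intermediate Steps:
x(r, n) = n + r
N = 308 (N = -9 + (-4 + 321) = -9 + 317 = 308)
-357*40 + N = -357*40 + 308 = -14280 + 308 = -13972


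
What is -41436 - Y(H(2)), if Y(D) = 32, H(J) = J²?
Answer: -41468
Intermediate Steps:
-41436 - Y(H(2)) = -41436 - 1*32 = -41436 - 32 = -41468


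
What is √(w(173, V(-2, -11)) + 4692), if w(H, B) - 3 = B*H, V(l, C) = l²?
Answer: √5387 ≈ 73.396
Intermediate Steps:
w(H, B) = 3 + B*H
√(w(173, V(-2, -11)) + 4692) = √((3 + (-2)²*173) + 4692) = √((3 + 4*173) + 4692) = √((3 + 692) + 4692) = √(695 + 4692) = √5387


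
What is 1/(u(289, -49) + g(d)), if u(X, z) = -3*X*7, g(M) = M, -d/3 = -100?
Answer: -1/5769 ≈ -0.00017334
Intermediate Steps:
d = 300 (d = -3*(-100) = 300)
u(X, z) = -21*X
1/(u(289, -49) + g(d)) = 1/(-21*289 + 300) = 1/(-6069 + 300) = 1/(-5769) = -1/5769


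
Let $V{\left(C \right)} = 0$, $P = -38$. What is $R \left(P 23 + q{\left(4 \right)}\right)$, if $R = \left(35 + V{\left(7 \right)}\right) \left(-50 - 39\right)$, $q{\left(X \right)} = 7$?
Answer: $2700705$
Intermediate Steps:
$R = -3115$ ($R = \left(35 + 0\right) \left(-50 - 39\right) = 35 \left(-89\right) = -3115$)
$R \left(P 23 + q{\left(4 \right)}\right) = - 3115 \left(\left(-38\right) 23 + 7\right) = - 3115 \left(-874 + 7\right) = \left(-3115\right) \left(-867\right) = 2700705$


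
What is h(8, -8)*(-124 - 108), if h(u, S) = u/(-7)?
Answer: 1856/7 ≈ 265.14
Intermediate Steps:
h(u, S) = -u/7 (h(u, S) = u*(-⅐) = -u/7)
h(8, -8)*(-124 - 108) = (-⅐*8)*(-124 - 108) = -8/7*(-232) = 1856/7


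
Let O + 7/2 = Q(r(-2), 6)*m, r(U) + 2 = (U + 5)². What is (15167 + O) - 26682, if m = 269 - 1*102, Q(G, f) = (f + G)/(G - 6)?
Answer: -18695/2 ≈ -9347.5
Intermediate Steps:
r(U) = -2 + (5 + U)² (r(U) = -2 + (U + 5)² = -2 + (5 + U)²)
Q(G, f) = (G + f)/(-6 + G)
m = 167 (m = 269 - 102 = 167)
O = 4335/2 (O = -7/2 + (((-2 + (5 - 2)²) + 6)/(-6 + (-2 + (5 - 2)²)))*167 = -7/2 + (((-2 + 3²) + 6)/(-6 + (-2 + 3²)))*167 = -7/2 + (((-2 + 9) + 6)/(-6 + (-2 + 9)))*167 = -7/2 + ((7 + 6)/(-6 + 7))*167 = -7/2 + (13/1)*167 = -7/2 + (1*13)*167 = -7/2 + 13*167 = -7/2 + 2171 = 4335/2 ≈ 2167.5)
(15167 + O) - 26682 = (15167 + 4335/2) - 26682 = 34669/2 - 26682 = -18695/2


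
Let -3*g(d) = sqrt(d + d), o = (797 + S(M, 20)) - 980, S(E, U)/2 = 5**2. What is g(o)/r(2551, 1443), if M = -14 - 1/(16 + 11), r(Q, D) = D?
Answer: -I*sqrt(266)/4329 ≈ -0.0037675*I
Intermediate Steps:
M = -379/27 (M = -14 - 1/27 = -379/27 ≈ -14.037)
S(E, U) = 50 (S(E, U) = 2*5**2 = 2*25 = 50)
o = -133 (o = (797 + 50) - 980 = 847 - 980 = -133)
g(d) = -sqrt(2)*sqrt(d)/3 (g(d) = -sqrt(d + d)/3 = -sqrt(2)*sqrt(d)/3)
g(o)/r(2551, 1443) = -sqrt(2)*sqrt(-133)/3/1443 = -sqrt(2)*I*sqrt(133)/3*(1/1443) = -I*sqrt(266)/3*(1/1443) = -I*sqrt(266)/4329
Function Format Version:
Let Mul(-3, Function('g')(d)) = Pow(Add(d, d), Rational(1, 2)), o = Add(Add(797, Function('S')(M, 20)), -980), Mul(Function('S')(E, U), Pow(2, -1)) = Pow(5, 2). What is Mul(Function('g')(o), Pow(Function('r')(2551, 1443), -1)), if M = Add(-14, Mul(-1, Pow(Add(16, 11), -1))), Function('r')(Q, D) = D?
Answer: Mul(Rational(-1, 4329), I, Pow(266, Rational(1, 2))) ≈ Mul(-0.0037675, I)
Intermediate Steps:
M = Rational(-379, 27) (M = Add(-14, Mul(-1, Pow(27, -1))) = Add(-14, Mul(-1, Rational(1, 27))) = Add(-14, Rational(-1, 27)) = Rational(-379, 27) ≈ -14.037)
Function('S')(E, U) = 50 (Function('S')(E, U) = Mul(2, Pow(5, 2)) = Mul(2, 25) = 50)
o = -133 (o = Add(Add(797, 50), -980) = Add(847, -980) = -133)
Function('g')(d) = Mul(Rational(-1, 3), Pow(2, Rational(1, 2)), Pow(d, Rational(1, 2))) (Function('g')(d) = Mul(Rational(-1, 3), Pow(Add(d, d), Rational(1, 2))) = Mul(Rational(-1, 3), Pow(Mul(2, d), Rational(1, 2))) = Mul(Rational(-1, 3), Mul(Pow(2, Rational(1, 2)), Pow(d, Rational(1, 2)))) = Mul(Rational(-1, 3), Pow(2, Rational(1, 2)), Pow(d, Rational(1, 2))))
Mul(Function('g')(o), Pow(Function('r')(2551, 1443), -1)) = Mul(Mul(Rational(-1, 3), Pow(2, Rational(1, 2)), Pow(-133, Rational(1, 2))), Pow(1443, -1)) = Mul(Mul(Rational(-1, 3), Pow(2, Rational(1, 2)), Mul(I, Pow(133, Rational(1, 2)))), Rational(1, 1443)) = Mul(Mul(Rational(-1, 3), I, Pow(266, Rational(1, 2))), Rational(1, 1443)) = Mul(Rational(-1, 4329), I, Pow(266, Rational(1, 2)))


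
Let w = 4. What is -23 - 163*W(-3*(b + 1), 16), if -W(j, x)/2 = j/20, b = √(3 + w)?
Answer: -719/10 - 489*√7/10 ≈ -201.28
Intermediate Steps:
b = √7 (b = √(3 + 4) = √7 ≈ 2.6458)
W(j, x) = -j/10 (W(j, x) = -2*j/20 = -j/10)
-23 - 163*W(-3*(b + 1), 16) = -23 - (-163)*(-3*(√7 + 1))/10 = -23 - (-163)*(-3*(1 + √7))/10 = -23 - (-163)*(-3 - 3*√7)/10 = -23 - 163*(3/10 + 3*√7/10) = -23 + (-489/10 - 489*√7/10) = -719/10 - 489*√7/10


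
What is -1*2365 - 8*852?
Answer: -9181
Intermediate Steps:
-1*2365 - 8*852 = -2365 - 1*6816 = -2365 - 6816 = -9181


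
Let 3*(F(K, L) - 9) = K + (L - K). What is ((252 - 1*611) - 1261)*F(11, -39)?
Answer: 6480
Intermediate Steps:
F(K, L) = 9 + L/3 (F(K, L) = 9 + (K + (L - K))/3 = 9 + L/3)
((252 - 1*611) - 1261)*F(11, -39) = ((252 - 1*611) - 1261)*(9 + (1/3)*(-39)) = ((252 - 611) - 1261)*(9 - 13) = (-359 - 1261)*(-4) = -1620*(-4) = 6480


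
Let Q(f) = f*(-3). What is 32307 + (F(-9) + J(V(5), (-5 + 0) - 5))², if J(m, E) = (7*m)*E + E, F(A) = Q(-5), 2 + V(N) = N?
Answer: 74332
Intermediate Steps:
Q(f) = -3*f
V(N) = -2 + N
F(A) = 15 (F(A) = -3*(-5) = 15)
J(m, E) = E + 7*E*m (J(m, E) = 7*E*m + E = E + 7*E*m)
32307 + (F(-9) + J(V(5), (-5 + 0) - 5))² = 32307 + (15 + ((-5 + 0) - 5)*(1 + 7*(-2 + 5)))² = 32307 + (15 + (-5 - 5)*(1 + 7*3))² = 32307 + (15 - 10*(1 + 21))² = 32307 + (15 - 10*22)² = 32307 + (15 - 220)² = 32307 + (-205)² = 32307 + 42025 = 74332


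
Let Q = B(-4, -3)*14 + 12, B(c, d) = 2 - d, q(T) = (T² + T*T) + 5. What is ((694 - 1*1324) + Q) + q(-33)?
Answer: 1635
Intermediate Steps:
q(T) = 5 + 2*T² (q(T) = (T² + T²) + 5 = 2*T² + 5 = 5 + 2*T²)
Q = 82 (Q = (2 - 1*(-3))*14 + 12 = (2 + 3)*14 + 12 = 5*14 + 12 = 70 + 12 = 82)
((694 - 1*1324) + Q) + q(-33) = ((694 - 1*1324) + 82) + (5 + 2*(-33)²) = ((694 - 1324) + 82) + (5 + 2*1089) = (-630 + 82) + (5 + 2178) = -548 + 2183 = 1635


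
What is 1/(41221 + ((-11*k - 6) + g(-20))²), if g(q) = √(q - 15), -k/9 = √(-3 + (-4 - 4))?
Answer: 1/(41221 + (6 - I*√35 - 99*I*√11)²) ≈ -1.4144e-5 + 8.0502e-7*I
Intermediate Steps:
k = -9*I*√11 (k = -9*√(-3 + (-4 - 4)) = -9*√(-3 - 8) = -9*I*√11 ≈ -29.85*I)
g(q) = √(-15 + q)
1/(41221 + ((-11*k - 6) + g(-20))²) = 1/(41221 + ((-(-99)*I*√11 - 6) + √(-15 - 20))²) = 1/(41221 + ((99*I*√11 - 6) + √(-35))²) = 1/(41221 + ((-6 + 99*I*√11) + I*√35)²) = 1/(41221 + (-6 + I*√35 + 99*I*√11)²)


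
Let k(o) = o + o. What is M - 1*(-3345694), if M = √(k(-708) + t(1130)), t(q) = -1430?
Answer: 3345694 + I*√2846 ≈ 3.3457e+6 + 53.348*I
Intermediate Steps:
k(o) = 2*o
M = I*√2846 (M = √(2*(-708) - 1430) = √(-1416 - 1430) = √(-2846) = I*√2846 ≈ 53.348*I)
M - 1*(-3345694) = I*√2846 - 1*(-3345694) = I*√2846 + 3345694 = 3345694 + I*√2846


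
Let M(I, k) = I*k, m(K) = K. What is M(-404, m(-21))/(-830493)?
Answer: -2828/276831 ≈ -0.010216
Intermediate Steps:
M(-404, m(-21))/(-830493) = -404*(-21)/(-830493) = 8484*(-1/830493) = -2828/276831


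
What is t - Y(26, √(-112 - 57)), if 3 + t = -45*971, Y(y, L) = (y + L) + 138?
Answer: -43862 - 13*I ≈ -43862.0 - 13.0*I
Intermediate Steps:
Y(y, L) = 138 + L + y (Y(y, L) = (L + y) + 138 = 138 + L + y)
t = -43698 (t = -3 - 45*971 = -3 - 43695 = -43698)
t - Y(26, √(-112 - 57)) = -43698 - (138 + √(-112 - 57) + 26) = -43698 - (138 + √(-169) + 26) = -43698 - (138 + 13*I + 26) = -43698 - (164 + 13*I) = -43698 + (-164 - 13*I) = -43862 - 13*I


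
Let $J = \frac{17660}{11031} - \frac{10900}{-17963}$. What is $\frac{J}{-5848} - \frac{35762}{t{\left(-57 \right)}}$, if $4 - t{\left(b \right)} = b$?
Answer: $- \frac{5180041152089426}{8835700095123} \approx -586.26$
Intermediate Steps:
$t{\left(b \right)} = 4 - b$
$J = \frac{437464480}{198149853}$ ($J = 17660 \cdot \frac{1}{11031} - - \frac{10900}{17963} = \frac{17660}{11031} + \frac{10900}{17963} = \frac{437464480}{198149853} \approx 2.2077$)
$\frac{J}{-5848} - \frac{35762}{t{\left(-57 \right)}} = \frac{437464480}{198149853 \left(-5848\right)} - \frac{35762}{4 - -57} = \frac{437464480}{198149853} \left(- \frac{1}{5848}\right) - \frac{35762}{4 + 57} = - \frac{54683060}{144847542543} - \frac{35762}{61} = - \frac{5180041152089426}{8835700095123}$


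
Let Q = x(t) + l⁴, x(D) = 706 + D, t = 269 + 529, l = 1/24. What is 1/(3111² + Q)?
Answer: 331776/3211533619201 ≈ 1.0331e-7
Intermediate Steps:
l = 1/24 ≈ 0.041667
t = 798
Q = 498991105/331776 (Q = (706 + 798) + (1/24)⁴ = 1504 + 1/331776 = 498991105/331776 ≈ 1504.0)
1/(3111² + Q) = 1/(3111² + 498991105/331776) = 1/(9678321 + 498991105/331776) = 1/(3211533619201/331776) = 331776/3211533619201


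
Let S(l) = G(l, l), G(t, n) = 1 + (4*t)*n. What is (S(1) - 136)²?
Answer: 17161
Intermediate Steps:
G(t, n) = 1 + 4*n*t
S(l) = 1 + 4*l² (S(l) = 1 + 4*l*l = 1 + 4*l²)
(S(1) - 136)² = ((1 + 4*1²) - 136)² = ((1 + 4*1) - 136)² = ((1 + 4) - 136)² = (5 - 136)² = (-131)² = 17161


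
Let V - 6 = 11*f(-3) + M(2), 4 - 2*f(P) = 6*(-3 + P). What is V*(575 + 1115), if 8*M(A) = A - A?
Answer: 381940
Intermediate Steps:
f(P) = 11 - 3*P (f(P) = 2 - 3*(-3 + P) = 2 - (-18 + 6*P)/2 = 2 + (9 - 3*P) = 11 - 3*P)
M(A) = 0 (M(A) = (A - A)/8 = (1/8)*0 = 0)
V = 226 (V = 6 + (11*(11 - 3*(-3)) + 0) = 6 + (11*(11 + 9) + 0) = 6 + (11*20 + 0) = 6 + (220 + 0) = 6 + 220 = 226)
V*(575 + 1115) = 226*(575 + 1115) = 226*1690 = 381940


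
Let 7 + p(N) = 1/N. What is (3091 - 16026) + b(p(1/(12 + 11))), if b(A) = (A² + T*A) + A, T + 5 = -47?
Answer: -13495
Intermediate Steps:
T = -52 (T = -5 - 47 = -52)
p(N) = -7 + 1/N
b(A) = A² - 51*A (b(A) = (A² - 52*A) + A = A² - 51*A)
(3091 - 16026) + b(p(1/(12 + 11))) = (3091 - 16026) + (-7 + 1/(1/(12 + 11)))*(-51 + (-7 + 1/(1/(12 + 11)))) = -12935 + (-7 + 1/(1/23))*(-51 + (-7 + 1/(1/23))) = -12935 + (-7 + 23)*(-51 + (-7 + 23)) = -12935 + 16*(-51 + 16) = -12935 + 16*(-35) = -12935 - 560 = -13495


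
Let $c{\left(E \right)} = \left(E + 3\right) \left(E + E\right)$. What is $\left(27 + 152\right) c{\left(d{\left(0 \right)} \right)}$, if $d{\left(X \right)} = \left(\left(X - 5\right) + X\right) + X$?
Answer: $3580$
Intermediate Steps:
$d{\left(X \right)} = -5 + 3 X$ ($d{\left(X \right)} = \left(\left(X - 5\right) + X\right) + X = \left(\left(-5 + X\right) + X\right) + X = \left(-5 + 2 X\right) + X = -5 + 3 X$)
$c{\left(E \right)} = 2 E \left(3 + E\right)$ ($c{\left(E \right)} = \left(3 + E\right) 2 E = 2 E \left(3 + E\right)$)
$\left(27 + 152\right) c{\left(d{\left(0 \right)} \right)} = \left(27 + 152\right) 2 \left(-5 + 3 \cdot 0\right) \left(3 + \left(-5 + 3 \cdot 0\right)\right) = 179 \cdot 2 \left(-5 + 0\right) \left(3 + \left(-5 + 0\right)\right) = 179 \cdot 2 \left(-5\right) \left(3 - 5\right) = 179 \cdot 2 \left(-5\right) \left(-2\right) = 179 \cdot 20 = 3580$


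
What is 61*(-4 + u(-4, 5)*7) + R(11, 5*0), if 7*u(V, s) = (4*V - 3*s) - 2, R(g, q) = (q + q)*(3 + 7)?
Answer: -2257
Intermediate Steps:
R(g, q) = 20*q (R(g, q) = (2*q)*10 = 20*q)
u(V, s) = -2/7 - 3*s/7 + 4*V/7 (u(V, s) = ((4*V - 3*s) - 2)/7 = ((-3*s + 4*V) - 2)/7 = (-2 - 3*s + 4*V)/7 = -2/7 - 3*s/7 + 4*V/7)
61*(-4 + u(-4, 5)*7) + R(11, 5*0) = 61*(-4 + (-2/7 - 3/7*5 + (4/7)*(-4))*7) + 20*(5*0) = 61*(-4 + (-2/7 - 15/7 - 16/7)*7) + 20*0 = 61*(-4 - 33/7*7) + 0 = 61*(-4 - 33) + 0 = 61*(-37) + 0 = -2257 + 0 = -2257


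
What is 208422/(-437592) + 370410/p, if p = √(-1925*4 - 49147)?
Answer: -34737/72932 - 123470*I*√56847/18949 ≈ -0.47629 - 1553.6*I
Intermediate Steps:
p = I*√56847 (p = √(-7700 - 49147) = √(-56847) = I*√56847 ≈ 238.43*I)
208422/(-437592) + 370410/p = 208422/(-437592) + 370410/((I*√56847)) = 208422*(-1/437592) + 370410*(-I*√56847/56847) = -34737/72932 - 123470*I*√56847/18949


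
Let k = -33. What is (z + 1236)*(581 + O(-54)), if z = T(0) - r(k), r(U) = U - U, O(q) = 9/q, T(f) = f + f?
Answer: 717910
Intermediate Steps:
T(f) = 2*f
r(U) = 0
z = 0 (z = 2*0 - 1*0 = 0 + 0 = 0)
(z + 1236)*(581 + O(-54)) = (0 + 1236)*(581 + 9/(-54)) = 1236*(581 + 9*(-1/54)) = 1236*(581 - ⅙) = 1236*(3485/6) = 717910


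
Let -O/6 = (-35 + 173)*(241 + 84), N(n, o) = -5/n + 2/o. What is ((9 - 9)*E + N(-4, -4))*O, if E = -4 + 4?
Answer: -201825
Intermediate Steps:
E = 0
O = -269100 (O = -6*(-35 + 173)*(241 + 84) = -828*325 = -6*44850 = -269100)
((9 - 9)*E + N(-4, -4))*O = ((9 - 9)*0 + (-5/(-4) + 2/(-4)))*(-269100) = (0*0 + (-5*(-¼) + 2*(-¼)))*(-269100) = (0 + (5/4 - ½))*(-269100) = (0 + ¾)*(-269100) = (¾)*(-269100) = -201825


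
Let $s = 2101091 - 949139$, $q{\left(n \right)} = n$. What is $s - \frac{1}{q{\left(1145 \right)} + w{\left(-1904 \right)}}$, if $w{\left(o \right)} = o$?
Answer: $\frac{874331569}{759} \approx 1.152 \cdot 10^{6}$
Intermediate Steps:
$s = 1151952$
$s - \frac{1}{q{\left(1145 \right)} + w{\left(-1904 \right)}} = 1151952 - \frac{1}{1145 - 1904} = 1151952 - \frac{1}{-759} = 1151952 - - \frac{1}{759} = 1151952 + \frac{1}{759} = \frac{874331569}{759}$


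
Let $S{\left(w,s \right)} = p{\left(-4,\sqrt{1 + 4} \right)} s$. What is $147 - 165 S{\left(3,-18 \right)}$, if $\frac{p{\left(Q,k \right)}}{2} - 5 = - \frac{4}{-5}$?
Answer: $34599$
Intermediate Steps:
$p{\left(Q,k \right)} = \frac{58}{5}$ ($p{\left(Q,k \right)} = 10 + 2 \left(- \frac{4}{-5}\right) = 10 + 2 \left(\left(-4\right) \left(- \frac{1}{5}\right)\right) = 10 + 2 \cdot \frac{4}{5} = 10 + \frac{8}{5} = \frac{58}{5}$)
$S{\left(w,s \right)} = \frac{58 s}{5}$
$147 - 165 S{\left(3,-18 \right)} = 147 - 165 \cdot \frac{58}{5} \left(-18\right) = 147 - -34452 = 147 + 34452 = 34599$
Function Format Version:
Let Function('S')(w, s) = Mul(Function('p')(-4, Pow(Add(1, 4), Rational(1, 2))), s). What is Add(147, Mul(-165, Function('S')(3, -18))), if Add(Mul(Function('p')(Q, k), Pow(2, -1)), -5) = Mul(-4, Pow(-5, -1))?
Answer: 34599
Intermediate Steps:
Function('p')(Q, k) = Rational(58, 5) (Function('p')(Q, k) = Add(10, Mul(2, Mul(-4, Pow(-5, -1)))) = Add(10, Mul(2, Mul(-4, Rational(-1, 5)))) = Add(10, Mul(2, Rational(4, 5))) = Add(10, Rational(8, 5)) = Rational(58, 5))
Function('S')(w, s) = Mul(Rational(58, 5), s)
Add(147, Mul(-165, Function('S')(3, -18))) = Add(147, Mul(-165, Mul(Rational(58, 5), -18))) = Add(147, Mul(-165, Rational(-1044, 5))) = Add(147, 34452) = 34599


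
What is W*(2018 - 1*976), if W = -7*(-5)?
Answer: 36470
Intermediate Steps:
W = 35
W*(2018 - 1*976) = 35*(2018 - 1*976) = 35*(2018 - 976) = 35*1042 = 36470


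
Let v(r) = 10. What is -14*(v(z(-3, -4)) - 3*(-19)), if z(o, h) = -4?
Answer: -938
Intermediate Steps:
-14*(v(z(-3, -4)) - 3*(-19)) = -14*(10 - 3*(-19)) = -14*(10 + 57) = -14*67 = -938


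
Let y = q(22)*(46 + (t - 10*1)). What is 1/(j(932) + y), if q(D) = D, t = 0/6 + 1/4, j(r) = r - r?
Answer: 2/1595 ≈ 0.0012539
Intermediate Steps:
j(r) = 0
t = ¼ (t = 0*(⅙) + 1*(¼) = 0 + ¼ = ¼ ≈ 0.25000)
y = 1595/2 (y = 22*(46 + (¼ - 10*1)) = 22*(46 + (¼ - 10)) = 22*(46 - 39/4) = 22*(145/4) = 1595/2 ≈ 797.50)
1/(j(932) + y) = 1/(0 + 1595/2) = 1/(1595/2) = 2/1595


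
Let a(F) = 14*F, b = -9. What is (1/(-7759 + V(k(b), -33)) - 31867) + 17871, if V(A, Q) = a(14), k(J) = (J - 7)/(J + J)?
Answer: -105851749/7563 ≈ -13996.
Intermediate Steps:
k(J) = (-7 + J)/(2*J) (k(J) = (-7 + J)/((2*J)) = (-7 + J)*(1/(2*J)) = (-7 + J)/(2*J))
V(A, Q) = 196 (V(A, Q) = 14*14 = 196)
(1/(-7759 + V(k(b), -33)) - 31867) + 17871 = (1/(-7759 + 196) - 31867) + 17871 = (1/(-7563) - 31867) + 17871 = (-1/7563 - 31867) + 17871 = -241010122/7563 + 17871 = -105851749/7563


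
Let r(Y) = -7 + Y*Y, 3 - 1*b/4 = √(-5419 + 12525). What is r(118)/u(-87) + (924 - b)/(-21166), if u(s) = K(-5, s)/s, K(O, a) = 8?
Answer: -674404095/4456 - 2*√7106/10583 ≈ -1.5135e+5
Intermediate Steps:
b = 12 - 4*√7106 (b = 12 - 4*√(-5419 + 12525) = 12 - 4*√7106 ≈ -325.19)
u(s) = 8/s
r(Y) = -7 + Y²
r(118)/u(-87) + (924 - b)/(-21166) = (-7 + 118²)/((8/(-87))) + (924 - (12 - 4*√7106))/(-21166) = (-7 + 13924)/((8*(-1/87))) + (924 + (-12 + 4*√7106))*(-1/21166) = 13917/(-8/87) + (912 + 4*√7106)*(-1/21166) = 13917*(-87/8) + (-24/557 - 2*√7106/10583) = -1210779/8 + (-24/557 - 2*√7106/10583) = -674404095/4456 - 2*√7106/10583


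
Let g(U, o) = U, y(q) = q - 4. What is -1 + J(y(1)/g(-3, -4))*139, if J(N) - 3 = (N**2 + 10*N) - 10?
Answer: 555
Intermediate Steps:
y(q) = -4 + q
J(N) = -7 + N**2 + 10*N (J(N) = 3 + ((N**2 + 10*N) - 10) = 3 + (-10 + N**2 + 10*N) = -7 + N**2 + 10*N)
-1 + J(y(1)/g(-3, -4))*139 = -1 + (-7 + ((-4 + 1)/(-3))**2 + 10*((-4 + 1)/(-3)))*139 = -1 + (-7 + (-3*(-1/3))**2 + 10*(-3*(-1/3)))*139 = -1 + (-7 + 1**2 + 10*1)*139 = -1 + (-7 + 1 + 10)*139 = -1 + 4*139 = -1 + 556 = 555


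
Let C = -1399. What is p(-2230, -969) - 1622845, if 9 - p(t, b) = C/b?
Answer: -1572529483/969 ≈ -1.6228e+6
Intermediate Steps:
p(t, b) = 9 + 1399/b (p(t, b) = 9 - (-1399)/b = 9 + 1399/b)
p(-2230, -969) - 1622845 = (9 + 1399/(-969)) - 1622845 = (9 + 1399*(-1/969)) - 1622845 = (9 - 1399/969) - 1622845 = 7322/969 - 1622845 = -1572529483/969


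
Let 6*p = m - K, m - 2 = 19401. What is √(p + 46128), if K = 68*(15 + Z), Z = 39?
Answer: √1754994/6 ≈ 220.79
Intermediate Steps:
m = 19403 (m = 2 + 19401 = 19403)
K = 3672 (K = 68*(15 + 39) = 68*54 = 3672)
p = 15731/6 (p = (19403 - 1*3672)/6 = (19403 - 3672)/6 = (⅙)*15731 = 15731/6 ≈ 2621.8)
√(p + 46128) = √(15731/6 + 46128) = √(292499/6) = √1754994/6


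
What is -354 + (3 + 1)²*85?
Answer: 1006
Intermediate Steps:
-354 + (3 + 1)²*85 = -354 + 4²*85 = -354 + 16*85 = -354 + 1360 = 1006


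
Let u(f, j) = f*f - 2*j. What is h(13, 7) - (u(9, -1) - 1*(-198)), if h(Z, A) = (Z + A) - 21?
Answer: -282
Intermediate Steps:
h(Z, A) = -21 + A + Z (h(Z, A) = (A + Z) - 21 = -21 + A + Z)
u(f, j) = f² - 2*j
h(13, 7) - (u(9, -1) - 1*(-198)) = (-21 + 7 + 13) - ((9² - 2*(-1)) - 1*(-198)) = -1 - ((81 + 2) + 198) = -1 - (83 + 198) = -1 - 1*281 = -1 - 281 = -282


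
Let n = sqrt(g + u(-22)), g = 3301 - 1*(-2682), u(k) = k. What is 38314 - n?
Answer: 38314 - sqrt(5961) ≈ 38237.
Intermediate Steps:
g = 5983 (g = 3301 + 2682 = 5983)
n = sqrt(5961) (n = sqrt(5983 - 22) = sqrt(5961) ≈ 77.208)
38314 - n = 38314 - sqrt(5961)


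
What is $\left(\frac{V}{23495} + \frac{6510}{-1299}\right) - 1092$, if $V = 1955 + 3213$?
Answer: $- \frac{11158028226}{10173335} \approx -1096.8$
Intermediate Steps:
$V = 5168$
$\left(\frac{V}{23495} + \frac{6510}{-1299}\right) - 1092 = \left(\frac{5168}{23495} + \frac{6510}{-1299}\right) - 1092 = \left(5168 \cdot \frac{1}{23495} + 6510 \left(- \frac{1}{1299}\right)\right) - 1092 = \left(\frac{5168}{23495} - \frac{2170}{433}\right) - 1092 = - \frac{48746406}{10173335} - 1092 = - \frac{11158028226}{10173335}$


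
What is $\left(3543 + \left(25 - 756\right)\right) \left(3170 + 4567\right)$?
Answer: $21756444$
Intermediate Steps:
$\left(3543 + \left(25 - 756\right)\right) \left(3170 + 4567\right) = \left(3543 + \left(25 - 756\right)\right) 7737 = \left(3543 - 731\right) 7737 = 2812 \cdot 7737 = 21756444$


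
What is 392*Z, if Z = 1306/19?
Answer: 511952/19 ≈ 26945.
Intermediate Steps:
Z = 1306/19 (Z = 1306*(1/19) = 1306/19 ≈ 68.737)
392*Z = 392*(1306/19) = 511952/19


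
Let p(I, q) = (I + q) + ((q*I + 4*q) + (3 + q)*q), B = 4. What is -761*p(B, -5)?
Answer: 23591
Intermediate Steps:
p(I, q) = I + 5*q + I*q + q*(3 + q) (p(I, q) = (I + q) + ((I*q + 4*q) + q*(3 + q)) = (I + q) + ((4*q + I*q) + q*(3 + q)) = (I + q) + (4*q + I*q + q*(3 + q)) = I + 5*q + I*q + q*(3 + q))
-761*p(B, -5) = -761*(4 + (-5)² + 8*(-5) + 4*(-5)) = -761*(4 + 25 - 40 - 20) = -761*(-31) = 23591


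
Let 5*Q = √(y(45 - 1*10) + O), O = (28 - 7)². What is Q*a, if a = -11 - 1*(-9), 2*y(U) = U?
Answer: -√1834/5 ≈ -8.5650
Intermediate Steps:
y(U) = U/2
O = 441 (O = 21² = 441)
a = -2 (a = -11 + 9 = -2)
Q = √1834/10 (Q = √((45 - 1*10)/2 + 441)/5 = √((45 - 10)/2 + 441)/5 = √((½)*35 + 441)/5 = √(35/2 + 441)/5 = √(917/2)/5 = (√1834/2)/5 = √1834/10 ≈ 4.2825)
Q*a = (√1834/10)*(-2) = -√1834/5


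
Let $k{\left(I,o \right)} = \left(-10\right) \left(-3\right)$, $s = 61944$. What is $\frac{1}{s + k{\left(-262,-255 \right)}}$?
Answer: $\frac{1}{61974} \approx 1.6136 \cdot 10^{-5}$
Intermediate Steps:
$k{\left(I,o \right)} = 30$
$\frac{1}{s + k{\left(-262,-255 \right)}} = \frac{1}{61944 + 30} = \frac{1}{61974}$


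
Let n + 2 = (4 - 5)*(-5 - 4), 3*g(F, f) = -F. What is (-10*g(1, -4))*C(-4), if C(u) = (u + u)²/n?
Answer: 640/21 ≈ 30.476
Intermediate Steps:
g(F, f) = -F/3 (g(F, f) = (-F)/3 = -F/3)
n = 7 (n = -2 + (4 - 5)*(-5 - 4) = -2 - 1*(-9) = -2 + 9 = 7)
C(u) = 4*u²/7 (C(u) = (u + u)²/7 = (2*u)²*(⅐) = (4*u²)*(⅐) = 4*u²/7)
(-10*g(1, -4))*C(-4) = (-(-10)/3)*((4/7)*(-4)²) = (-10*(-⅓))*((4/7)*16) = (10/3)*(64/7) = 640/21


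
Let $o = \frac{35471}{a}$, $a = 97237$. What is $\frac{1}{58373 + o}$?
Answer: $\frac{97237}{5676050872} \approx 1.7131 \cdot 10^{-5}$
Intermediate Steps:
$o = \frac{35471}{97237} \approx 0.36479$
$\frac{1}{58373 + o} = \frac{1}{58373 + \frac{35471}{97237}} = \frac{1}{\frac{5676050872}{97237}} = \frac{97237}{5676050872}$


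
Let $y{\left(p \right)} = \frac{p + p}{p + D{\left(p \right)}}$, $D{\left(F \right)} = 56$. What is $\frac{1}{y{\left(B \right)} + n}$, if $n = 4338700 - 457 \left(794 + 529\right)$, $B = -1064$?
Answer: $\frac{9}{33606820} \approx 2.678 \cdot 10^{-7}$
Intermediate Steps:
$y{\left(p \right)} = \frac{2 p}{56 + p}$ ($y{\left(p \right)} = \frac{p + p}{p + 56} = \frac{2 p}{56 + p}$)
$n = 3734089$ ($n = 4338700 - 604611 = 3734089$)
$\frac{1}{y{\left(B \right)} + n} = \frac{1}{2 \left(-1064\right) \frac{1}{56 - 1064} + 3734089} = \frac{1}{2 \left(-1064\right) \frac{1}{-1008} + 3734089} = \frac{1}{2 \left(-1064\right) \left(- \frac{1}{1008}\right) + 3734089} = \frac{1}{\frac{19}{9} + 3734089} = \frac{1}{\frac{33606820}{9}} = \frac{9}{33606820}$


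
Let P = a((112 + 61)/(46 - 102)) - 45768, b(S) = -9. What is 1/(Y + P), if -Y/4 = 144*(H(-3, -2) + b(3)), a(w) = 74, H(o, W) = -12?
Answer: -1/33598 ≈ -2.9764e-5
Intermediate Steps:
Y = 12096 (Y = -576*(-12 - 9) = -576*(-21) = -4*(-3024) = 12096)
P = -45694 (P = 74 - 45768 = -45694)
1/(Y + P) = 1/(12096 - 45694) = 1/(-33598) = -1/33598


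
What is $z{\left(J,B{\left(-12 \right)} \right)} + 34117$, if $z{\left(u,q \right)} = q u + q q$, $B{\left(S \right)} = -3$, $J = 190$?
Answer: $33556$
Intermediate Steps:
$z{\left(u,q \right)} = q^{2} + q u$ ($z{\left(u,q \right)} = q u + q^{2} = q^{2} + q u$)
$z{\left(J,B{\left(-12 \right)} \right)} + 34117 = - 3 \left(-3 + 190\right) + 34117 = \left(-3\right) 187 + 34117 = -561 + 34117 = 33556$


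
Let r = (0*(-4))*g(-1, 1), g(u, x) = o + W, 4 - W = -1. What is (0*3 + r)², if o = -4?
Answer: 0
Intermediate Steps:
W = 5 (W = 4 - 1*(-1) = 4 + 1 = 5)
g(u, x) = 1 (g(u, x) = -4 + 5 = 1)
r = 0 (r = (0*(-4))*1 = 0*1 = 0)
(0*3 + r)² = (0*3 + 0)² = (0 + 0)² = 0² = 0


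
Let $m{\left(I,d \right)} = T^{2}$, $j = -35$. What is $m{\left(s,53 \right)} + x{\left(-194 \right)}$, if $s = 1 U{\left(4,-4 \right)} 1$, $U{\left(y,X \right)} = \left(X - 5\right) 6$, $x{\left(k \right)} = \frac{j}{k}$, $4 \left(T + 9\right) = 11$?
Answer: $\frac{60905}{1552} \approx 39.243$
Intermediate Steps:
$T = - \frac{25}{4}$ ($T = -9 + \frac{1}{4} \cdot 11 = -9 + \frac{11}{4} = - \frac{25}{4} \approx -6.25$)
$x{\left(k \right)} = - \frac{35}{k}$
$U{\left(y,X \right)} = -30 + 6 X$ ($U{\left(y,X \right)} = \left(-5 + X\right) 6 = -30 + 6 X$)
$s = -54$ ($s = 1 \left(-30 + 6 \left(-4\right)\right) 1 = 1 \left(-30 - 24\right) 1 = 1 \left(-54\right) 1 = \left(-54\right) 1 = -54$)
$m{\left(I,d \right)} = \frac{625}{16}$ ($m{\left(I,d \right)} = \left(- \frac{25}{4}\right)^{2} = \frac{625}{16}$)
$m{\left(s,53 \right)} + x{\left(-194 \right)} = \frac{625}{16} - \frac{35}{-194} = \frac{625}{16} - - \frac{35}{194} = \frac{625}{16} + \frac{35}{194} = \frac{60905}{1552}$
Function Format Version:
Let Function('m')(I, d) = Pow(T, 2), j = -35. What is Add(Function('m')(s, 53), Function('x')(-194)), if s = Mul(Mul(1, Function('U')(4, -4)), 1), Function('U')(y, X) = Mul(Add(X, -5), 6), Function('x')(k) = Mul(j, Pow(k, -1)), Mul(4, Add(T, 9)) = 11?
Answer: Rational(60905, 1552) ≈ 39.243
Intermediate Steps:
T = Rational(-25, 4) (T = Add(-9, Mul(Rational(1, 4), 11)) = Add(-9, Rational(11, 4)) = Rational(-25, 4) ≈ -6.2500)
Function('x')(k) = Mul(-35, Pow(k, -1))
Function('U')(y, X) = Add(-30, Mul(6, X)) (Function('U')(y, X) = Mul(Add(-5, X), 6) = Add(-30, Mul(6, X)))
s = -54 (s = Mul(Mul(1, Add(-30, Mul(6, -4))), 1) = Mul(Mul(1, Add(-30, -24)), 1) = Mul(Mul(1, -54), 1) = Mul(-54, 1) = -54)
Function('m')(I, d) = Rational(625, 16) (Function('m')(I, d) = Pow(Rational(-25, 4), 2) = Rational(625, 16))
Add(Function('m')(s, 53), Function('x')(-194)) = Add(Rational(625, 16), Mul(-35, Pow(-194, -1))) = Add(Rational(625, 16), Mul(-35, Rational(-1, 194))) = Add(Rational(625, 16), Rational(35, 194)) = Rational(60905, 1552)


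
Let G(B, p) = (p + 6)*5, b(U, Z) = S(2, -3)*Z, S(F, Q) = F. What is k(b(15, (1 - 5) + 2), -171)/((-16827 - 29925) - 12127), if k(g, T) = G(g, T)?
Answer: 825/58879 ≈ 0.014012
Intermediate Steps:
b(U, Z) = 2*Z
G(B, p) = 30 + 5*p (G(B, p) = (6 + p)*5 = 30 + 5*p)
k(g, T) = 30 + 5*T
k(b(15, (1 - 5) + 2), -171)/((-16827 - 29925) - 12127) = (30 + 5*(-171))/((-16827 - 29925) - 12127) = (30 - 855)/(-46752 - 12127) = -825/(-58879) = -825*(-1/58879) = 825/58879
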